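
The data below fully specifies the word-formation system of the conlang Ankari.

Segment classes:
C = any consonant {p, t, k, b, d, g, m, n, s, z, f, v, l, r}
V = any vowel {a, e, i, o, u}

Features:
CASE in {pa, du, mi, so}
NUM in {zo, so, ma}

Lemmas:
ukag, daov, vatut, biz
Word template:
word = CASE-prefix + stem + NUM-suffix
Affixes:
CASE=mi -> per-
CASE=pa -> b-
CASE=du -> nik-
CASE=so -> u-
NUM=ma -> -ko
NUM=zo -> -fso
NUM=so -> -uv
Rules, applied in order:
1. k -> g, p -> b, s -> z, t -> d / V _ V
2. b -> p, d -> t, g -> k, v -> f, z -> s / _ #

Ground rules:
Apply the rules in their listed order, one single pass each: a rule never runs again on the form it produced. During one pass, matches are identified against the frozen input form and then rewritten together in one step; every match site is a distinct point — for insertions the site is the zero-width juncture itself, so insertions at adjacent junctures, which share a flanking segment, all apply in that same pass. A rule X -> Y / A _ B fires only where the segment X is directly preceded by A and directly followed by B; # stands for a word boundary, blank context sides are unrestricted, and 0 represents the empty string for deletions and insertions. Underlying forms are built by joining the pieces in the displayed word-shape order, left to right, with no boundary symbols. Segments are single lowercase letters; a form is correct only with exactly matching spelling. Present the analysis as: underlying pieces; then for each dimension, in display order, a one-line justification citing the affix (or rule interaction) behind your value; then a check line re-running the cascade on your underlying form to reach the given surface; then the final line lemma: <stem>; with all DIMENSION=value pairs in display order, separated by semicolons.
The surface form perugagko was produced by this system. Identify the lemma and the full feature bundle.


underlying: per-ukag-ko
CASE=mi - signalled by the affix per-
NUM=ma - signalled by the affix -ko
check: perukagko -> perugagko -> perugagko
lemma: ukag; CASE=mi; NUM=ma


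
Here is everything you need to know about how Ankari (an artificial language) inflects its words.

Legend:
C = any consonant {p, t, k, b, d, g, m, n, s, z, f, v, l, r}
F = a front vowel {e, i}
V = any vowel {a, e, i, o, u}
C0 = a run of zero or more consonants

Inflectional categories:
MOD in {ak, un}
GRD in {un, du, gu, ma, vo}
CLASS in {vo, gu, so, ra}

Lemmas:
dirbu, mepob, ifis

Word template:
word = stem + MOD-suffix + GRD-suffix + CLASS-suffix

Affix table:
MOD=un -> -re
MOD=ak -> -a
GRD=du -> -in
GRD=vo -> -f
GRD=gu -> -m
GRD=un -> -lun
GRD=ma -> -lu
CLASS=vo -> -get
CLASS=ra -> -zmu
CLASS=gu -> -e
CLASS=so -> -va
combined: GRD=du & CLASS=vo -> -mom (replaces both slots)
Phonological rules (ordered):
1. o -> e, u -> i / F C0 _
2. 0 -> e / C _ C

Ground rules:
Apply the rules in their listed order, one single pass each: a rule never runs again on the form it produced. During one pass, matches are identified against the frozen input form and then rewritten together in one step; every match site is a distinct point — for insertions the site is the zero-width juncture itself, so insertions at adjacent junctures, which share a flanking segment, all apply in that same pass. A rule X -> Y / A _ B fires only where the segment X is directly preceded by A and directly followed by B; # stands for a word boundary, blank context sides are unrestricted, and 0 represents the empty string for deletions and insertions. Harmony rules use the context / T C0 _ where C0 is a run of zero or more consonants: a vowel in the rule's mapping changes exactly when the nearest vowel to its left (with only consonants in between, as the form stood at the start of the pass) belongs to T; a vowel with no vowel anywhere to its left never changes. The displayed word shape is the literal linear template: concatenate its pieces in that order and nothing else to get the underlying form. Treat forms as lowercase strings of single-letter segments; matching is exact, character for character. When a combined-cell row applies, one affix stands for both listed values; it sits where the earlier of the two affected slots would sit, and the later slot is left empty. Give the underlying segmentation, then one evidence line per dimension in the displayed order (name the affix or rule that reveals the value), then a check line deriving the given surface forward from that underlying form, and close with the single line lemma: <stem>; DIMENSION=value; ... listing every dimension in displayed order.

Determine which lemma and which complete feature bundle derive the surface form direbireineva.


underlying: dirbu-re-in-va
MOD=un - signalled by the affix -re
GRD=du - signalled by the affix -in
CLASS=so - signalled by the affix -va
check: dirbureinva -> dirbireinva -> direbireineva
lemma: dirbu; MOD=un; GRD=du; CLASS=so


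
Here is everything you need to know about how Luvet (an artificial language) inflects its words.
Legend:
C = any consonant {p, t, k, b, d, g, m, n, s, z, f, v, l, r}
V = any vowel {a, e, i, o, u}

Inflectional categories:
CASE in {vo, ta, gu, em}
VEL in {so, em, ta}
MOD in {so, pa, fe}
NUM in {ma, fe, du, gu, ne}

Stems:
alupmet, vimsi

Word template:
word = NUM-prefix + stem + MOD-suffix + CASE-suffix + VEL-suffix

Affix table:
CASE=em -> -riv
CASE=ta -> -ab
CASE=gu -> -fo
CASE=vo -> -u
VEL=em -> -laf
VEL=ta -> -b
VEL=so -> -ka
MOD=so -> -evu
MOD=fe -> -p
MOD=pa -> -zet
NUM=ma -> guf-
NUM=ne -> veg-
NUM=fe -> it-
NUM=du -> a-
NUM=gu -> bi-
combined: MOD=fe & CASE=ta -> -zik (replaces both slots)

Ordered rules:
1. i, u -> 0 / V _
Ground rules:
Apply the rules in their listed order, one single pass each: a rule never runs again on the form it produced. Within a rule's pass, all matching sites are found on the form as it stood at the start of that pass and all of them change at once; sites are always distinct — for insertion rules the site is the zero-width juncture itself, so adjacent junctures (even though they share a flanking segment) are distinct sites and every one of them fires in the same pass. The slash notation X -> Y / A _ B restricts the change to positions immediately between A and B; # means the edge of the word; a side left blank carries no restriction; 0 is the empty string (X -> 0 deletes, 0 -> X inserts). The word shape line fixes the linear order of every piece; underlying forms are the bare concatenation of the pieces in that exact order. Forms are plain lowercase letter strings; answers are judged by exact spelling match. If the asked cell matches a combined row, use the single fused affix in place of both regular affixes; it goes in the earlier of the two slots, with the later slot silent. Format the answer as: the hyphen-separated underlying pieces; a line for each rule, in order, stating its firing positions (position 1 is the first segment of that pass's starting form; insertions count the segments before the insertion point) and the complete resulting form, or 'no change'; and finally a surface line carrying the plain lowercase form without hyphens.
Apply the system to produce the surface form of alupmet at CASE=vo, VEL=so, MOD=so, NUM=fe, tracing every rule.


underlying: it-alupmet-evu-u-ka
1. i, u -> 0 / V _: fires at position(s) 13: italupmetevuka
surface: italupmetevuka


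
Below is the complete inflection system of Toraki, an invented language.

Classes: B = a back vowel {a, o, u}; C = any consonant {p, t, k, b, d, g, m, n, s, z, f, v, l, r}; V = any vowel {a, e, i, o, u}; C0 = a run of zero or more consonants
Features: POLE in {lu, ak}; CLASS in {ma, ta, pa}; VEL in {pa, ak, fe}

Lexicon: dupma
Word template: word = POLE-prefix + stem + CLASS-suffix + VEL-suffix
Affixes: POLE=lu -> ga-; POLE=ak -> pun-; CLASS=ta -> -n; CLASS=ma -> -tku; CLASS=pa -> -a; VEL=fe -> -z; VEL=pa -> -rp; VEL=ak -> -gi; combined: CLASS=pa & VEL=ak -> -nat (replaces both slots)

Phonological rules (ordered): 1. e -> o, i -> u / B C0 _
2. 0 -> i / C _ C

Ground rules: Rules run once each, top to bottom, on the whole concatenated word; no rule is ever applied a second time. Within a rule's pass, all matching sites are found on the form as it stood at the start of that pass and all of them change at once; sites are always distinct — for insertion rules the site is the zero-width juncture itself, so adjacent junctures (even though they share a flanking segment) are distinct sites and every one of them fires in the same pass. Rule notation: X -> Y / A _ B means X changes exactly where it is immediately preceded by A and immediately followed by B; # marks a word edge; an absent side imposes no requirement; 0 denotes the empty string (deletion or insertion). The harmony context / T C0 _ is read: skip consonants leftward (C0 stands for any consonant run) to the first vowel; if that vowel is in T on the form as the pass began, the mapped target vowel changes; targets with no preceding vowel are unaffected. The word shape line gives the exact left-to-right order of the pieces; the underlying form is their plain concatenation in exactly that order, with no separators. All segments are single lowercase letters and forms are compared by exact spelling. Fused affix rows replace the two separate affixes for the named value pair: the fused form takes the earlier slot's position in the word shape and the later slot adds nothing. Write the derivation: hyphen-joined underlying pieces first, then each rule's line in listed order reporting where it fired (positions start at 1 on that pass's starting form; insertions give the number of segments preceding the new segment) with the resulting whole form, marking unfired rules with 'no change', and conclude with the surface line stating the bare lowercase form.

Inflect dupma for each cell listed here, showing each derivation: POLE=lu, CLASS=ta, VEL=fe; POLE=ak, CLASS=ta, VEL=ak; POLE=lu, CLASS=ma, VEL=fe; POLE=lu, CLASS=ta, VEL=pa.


cell POLE=lu, CLASS=ta, VEL=fe:
underlying: ga-dupma-n-z
1. e -> o, i -> u / B C0 _: no change
2. 0 -> i / C _ C: inserts after position(s) 5, 8: gadupimaniz
surface: gadupimaniz

cell POLE=ak, CLASS=ta, VEL=ak:
underlying: pun-dupma-n-gi
1. e -> o, i -> u / B C0 _: fires at position(s) 11: pundupmangu
2. 0 -> i / C _ C: inserts after position(s) 3, 6, 9: punidupimanigu
surface: punidupimanigu

cell POLE=lu, CLASS=ma, VEL=fe:
underlying: ga-dupma-tku-z
1. e -> o, i -> u / B C0 _: no change
2. 0 -> i / C _ C: inserts after position(s) 5, 8: gadupimatikuz
surface: gadupimatikuz

cell POLE=lu, CLASS=ta, VEL=pa:
underlying: ga-dupma-n-rp
1. e -> o, i -> u / B C0 _: no change
2. 0 -> i / C _ C: inserts after position(s) 5, 8, 9: gadupimanirip
surface: gadupimanirip


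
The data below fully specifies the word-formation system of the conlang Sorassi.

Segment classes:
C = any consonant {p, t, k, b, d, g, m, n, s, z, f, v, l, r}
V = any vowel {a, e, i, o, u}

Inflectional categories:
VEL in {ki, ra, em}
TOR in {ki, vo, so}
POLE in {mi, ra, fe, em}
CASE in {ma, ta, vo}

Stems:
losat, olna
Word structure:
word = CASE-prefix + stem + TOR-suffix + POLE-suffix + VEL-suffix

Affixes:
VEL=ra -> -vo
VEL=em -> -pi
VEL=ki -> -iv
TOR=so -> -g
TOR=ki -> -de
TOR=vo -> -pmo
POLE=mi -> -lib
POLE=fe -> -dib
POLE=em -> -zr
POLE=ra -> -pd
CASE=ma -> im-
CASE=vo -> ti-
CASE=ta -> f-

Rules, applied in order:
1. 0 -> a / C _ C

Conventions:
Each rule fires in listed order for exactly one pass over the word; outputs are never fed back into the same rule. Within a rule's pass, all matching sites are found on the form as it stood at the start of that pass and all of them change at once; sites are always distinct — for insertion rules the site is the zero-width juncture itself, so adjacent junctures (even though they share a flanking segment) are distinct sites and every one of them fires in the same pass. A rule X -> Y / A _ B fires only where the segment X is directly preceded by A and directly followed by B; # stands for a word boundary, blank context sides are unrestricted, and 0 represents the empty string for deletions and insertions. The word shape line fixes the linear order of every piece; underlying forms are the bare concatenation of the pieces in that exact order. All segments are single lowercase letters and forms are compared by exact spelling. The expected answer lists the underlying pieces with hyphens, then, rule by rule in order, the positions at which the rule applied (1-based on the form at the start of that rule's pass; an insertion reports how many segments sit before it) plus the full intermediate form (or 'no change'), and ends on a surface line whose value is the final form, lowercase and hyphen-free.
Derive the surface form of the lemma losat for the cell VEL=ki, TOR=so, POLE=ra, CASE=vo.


underlying: ti-losat-g-pd-iv
1. 0 -> a / C _ C: inserts after position(s) 7, 8, 9: tilosatagapadiv
surface: tilosatagapadiv


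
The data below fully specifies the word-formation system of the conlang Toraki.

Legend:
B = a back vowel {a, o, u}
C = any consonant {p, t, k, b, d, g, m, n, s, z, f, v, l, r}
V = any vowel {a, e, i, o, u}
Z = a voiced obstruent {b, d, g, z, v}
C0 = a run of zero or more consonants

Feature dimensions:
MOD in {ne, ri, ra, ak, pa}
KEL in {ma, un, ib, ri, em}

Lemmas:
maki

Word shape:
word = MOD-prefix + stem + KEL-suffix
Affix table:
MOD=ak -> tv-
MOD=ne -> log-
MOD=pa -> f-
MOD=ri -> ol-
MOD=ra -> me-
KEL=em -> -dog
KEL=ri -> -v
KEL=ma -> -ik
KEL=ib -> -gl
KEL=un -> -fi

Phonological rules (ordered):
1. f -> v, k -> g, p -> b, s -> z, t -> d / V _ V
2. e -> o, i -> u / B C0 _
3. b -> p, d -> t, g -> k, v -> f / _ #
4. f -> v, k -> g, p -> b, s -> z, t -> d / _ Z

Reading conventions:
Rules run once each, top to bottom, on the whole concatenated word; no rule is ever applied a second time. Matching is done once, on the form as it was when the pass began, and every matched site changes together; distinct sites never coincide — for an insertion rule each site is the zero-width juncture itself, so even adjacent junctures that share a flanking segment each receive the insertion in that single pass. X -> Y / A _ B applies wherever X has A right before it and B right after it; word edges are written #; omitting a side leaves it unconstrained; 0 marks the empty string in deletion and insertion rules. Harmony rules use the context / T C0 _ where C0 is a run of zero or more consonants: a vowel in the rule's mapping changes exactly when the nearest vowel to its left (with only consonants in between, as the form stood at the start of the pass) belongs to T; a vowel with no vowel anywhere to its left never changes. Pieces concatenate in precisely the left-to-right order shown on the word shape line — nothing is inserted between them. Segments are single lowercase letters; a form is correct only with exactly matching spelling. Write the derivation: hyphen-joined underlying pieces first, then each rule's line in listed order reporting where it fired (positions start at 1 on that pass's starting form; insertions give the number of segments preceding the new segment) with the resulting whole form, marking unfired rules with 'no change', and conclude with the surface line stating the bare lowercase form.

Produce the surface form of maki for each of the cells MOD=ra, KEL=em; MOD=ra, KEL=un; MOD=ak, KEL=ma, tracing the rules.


cell MOD=ra, KEL=em:
underlying: me-maki-dog
1. f -> v, k -> g, p -> b, s -> z, t -> d / V _ V: fires at position(s) 5: memagidog
2. e -> o, i -> u / B C0 _: fires at position(s) 6: memagudog
3. b -> p, d -> t, g -> k, v -> f / _ #: fires at position(s) 9: memagudok
4. f -> v, k -> g, p -> b, s -> z, t -> d / _ Z: no change
surface: memagudok

cell MOD=ra, KEL=un:
underlying: me-maki-fi
1. f -> v, k -> g, p -> b, s -> z, t -> d / V _ V: fires at position(s) 5, 7: memagivi
2. e -> o, i -> u / B C0 _: fires at position(s) 6: memaguvi
3. b -> p, d -> t, g -> k, v -> f / _ #: no change
4. f -> v, k -> g, p -> b, s -> z, t -> d / _ Z: no change
surface: memaguvi

cell MOD=ak, KEL=ma:
underlying: tv-maki-ik
1. f -> v, k -> g, p -> b, s -> z, t -> d / V _ V: fires at position(s) 5: tvmagiik
2. e -> o, i -> u / B C0 _: fires at position(s) 6: tvmaguik
3. b -> p, d -> t, g -> k, v -> f / _ #: no change
4. f -> v, k -> g, p -> b, s -> z, t -> d / _ Z: fires at position(s) 1: dvmaguik
surface: dvmaguik


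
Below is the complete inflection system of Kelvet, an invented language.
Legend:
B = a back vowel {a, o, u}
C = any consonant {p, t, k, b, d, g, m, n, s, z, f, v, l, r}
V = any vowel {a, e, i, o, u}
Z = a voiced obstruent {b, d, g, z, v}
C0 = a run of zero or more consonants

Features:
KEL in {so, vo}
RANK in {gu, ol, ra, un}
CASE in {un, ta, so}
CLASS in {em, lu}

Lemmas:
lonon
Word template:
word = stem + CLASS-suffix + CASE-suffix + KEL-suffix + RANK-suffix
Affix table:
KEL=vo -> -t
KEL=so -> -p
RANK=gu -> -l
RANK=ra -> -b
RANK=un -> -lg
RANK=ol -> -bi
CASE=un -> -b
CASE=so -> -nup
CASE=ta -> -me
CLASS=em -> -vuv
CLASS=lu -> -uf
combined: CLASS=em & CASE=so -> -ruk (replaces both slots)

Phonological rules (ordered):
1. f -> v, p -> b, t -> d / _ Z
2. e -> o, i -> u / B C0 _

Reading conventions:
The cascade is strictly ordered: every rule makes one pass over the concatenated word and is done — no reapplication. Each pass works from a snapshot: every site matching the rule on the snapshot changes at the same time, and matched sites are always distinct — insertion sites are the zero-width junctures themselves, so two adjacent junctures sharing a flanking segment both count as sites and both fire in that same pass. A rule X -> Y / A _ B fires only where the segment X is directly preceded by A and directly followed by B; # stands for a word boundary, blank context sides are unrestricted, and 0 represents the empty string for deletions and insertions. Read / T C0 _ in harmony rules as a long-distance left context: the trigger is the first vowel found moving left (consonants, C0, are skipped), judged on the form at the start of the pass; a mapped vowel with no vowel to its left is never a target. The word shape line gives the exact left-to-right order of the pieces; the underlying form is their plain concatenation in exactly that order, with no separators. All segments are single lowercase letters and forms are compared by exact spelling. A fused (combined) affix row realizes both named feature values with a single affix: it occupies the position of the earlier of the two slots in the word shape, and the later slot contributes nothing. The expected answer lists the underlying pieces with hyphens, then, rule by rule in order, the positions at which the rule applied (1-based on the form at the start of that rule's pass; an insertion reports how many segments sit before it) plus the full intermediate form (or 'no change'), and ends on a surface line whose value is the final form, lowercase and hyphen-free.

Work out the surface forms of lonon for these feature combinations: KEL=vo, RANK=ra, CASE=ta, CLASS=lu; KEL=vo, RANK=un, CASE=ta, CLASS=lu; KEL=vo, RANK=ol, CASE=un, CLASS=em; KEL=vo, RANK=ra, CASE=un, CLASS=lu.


cell KEL=vo, RANK=ra, CASE=ta, CLASS=lu:
underlying: lonon-uf-me-t-b
1. f -> v, p -> b, t -> d / _ Z: fires at position(s) 10: lononufmedb
2. e -> o, i -> u / B C0 _: fires at position(s) 9: lononufmodb
surface: lononufmodb

cell KEL=vo, RANK=un, CASE=ta, CLASS=lu:
underlying: lonon-uf-me-t-lg
1. f -> v, p -> b, t -> d / _ Z: no change
2. e -> o, i -> u / B C0 _: fires at position(s) 9: lononufmotlg
surface: lononufmotlg

cell KEL=vo, RANK=ol, CASE=un, CLASS=em:
underlying: lonon-vuv-b-t-bi
1. f -> v, p -> b, t -> d / _ Z: fires at position(s) 10: lononvuvbdbi
2. e -> o, i -> u / B C0 _: fires at position(s) 12: lononvuvbdbu
surface: lononvuvbdbu

cell KEL=vo, RANK=ra, CASE=un, CLASS=lu:
underlying: lonon-uf-b-t-b
1. f -> v, p -> b, t -> d / _ Z: fires at position(s) 7, 9: lononuvbdb
2. e -> o, i -> u / B C0 _: no change
surface: lononuvbdb


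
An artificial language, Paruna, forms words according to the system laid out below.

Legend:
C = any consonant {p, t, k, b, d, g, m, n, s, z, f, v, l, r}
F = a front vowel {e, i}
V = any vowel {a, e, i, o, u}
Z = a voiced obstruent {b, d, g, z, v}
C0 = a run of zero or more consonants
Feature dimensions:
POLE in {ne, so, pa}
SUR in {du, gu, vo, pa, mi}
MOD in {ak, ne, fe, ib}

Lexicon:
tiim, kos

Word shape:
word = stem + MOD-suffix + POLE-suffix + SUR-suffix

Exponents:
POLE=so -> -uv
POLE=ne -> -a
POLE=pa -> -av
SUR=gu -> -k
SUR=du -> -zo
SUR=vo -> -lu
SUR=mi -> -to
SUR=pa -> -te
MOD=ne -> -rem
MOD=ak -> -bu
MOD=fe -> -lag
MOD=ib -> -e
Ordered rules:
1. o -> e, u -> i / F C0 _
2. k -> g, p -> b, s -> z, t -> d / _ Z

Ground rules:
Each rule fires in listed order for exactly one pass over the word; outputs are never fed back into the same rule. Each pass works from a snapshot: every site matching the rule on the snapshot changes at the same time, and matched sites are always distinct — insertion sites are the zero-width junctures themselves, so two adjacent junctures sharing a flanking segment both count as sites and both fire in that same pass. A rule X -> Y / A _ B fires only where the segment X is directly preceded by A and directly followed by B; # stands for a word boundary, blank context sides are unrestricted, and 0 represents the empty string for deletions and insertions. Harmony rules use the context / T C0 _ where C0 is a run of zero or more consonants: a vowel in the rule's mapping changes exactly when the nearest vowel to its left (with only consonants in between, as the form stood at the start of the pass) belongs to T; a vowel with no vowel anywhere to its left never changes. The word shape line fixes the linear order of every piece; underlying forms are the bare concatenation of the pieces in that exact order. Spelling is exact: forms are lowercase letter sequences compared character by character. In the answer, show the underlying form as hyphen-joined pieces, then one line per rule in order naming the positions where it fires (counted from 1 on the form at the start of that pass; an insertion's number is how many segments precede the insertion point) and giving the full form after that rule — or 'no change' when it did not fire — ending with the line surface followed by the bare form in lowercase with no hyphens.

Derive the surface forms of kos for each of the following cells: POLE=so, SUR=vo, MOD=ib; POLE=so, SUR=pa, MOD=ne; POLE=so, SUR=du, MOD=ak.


cell POLE=so, SUR=vo, MOD=ib:
underlying: kos-e-uv-lu
1. o -> e, u -> i / F C0 _: fires at position(s) 5: koseivlu
2. k -> g, p -> b, s -> z, t -> d / _ Z: no change
surface: koseivlu

cell POLE=so, SUR=pa, MOD=ne:
underlying: kos-rem-uv-te
1. o -> e, u -> i / F C0 _: fires at position(s) 7: kosremivte
2. k -> g, p -> b, s -> z, t -> d / _ Z: no change
surface: kosremivte

cell POLE=so, SUR=du, MOD=ak:
underlying: kos-bu-uv-zo
1. o -> e, u -> i / F C0 _: no change
2. k -> g, p -> b, s -> z, t -> d / _ Z: fires at position(s) 3: kozbuuvzo
surface: kozbuuvzo


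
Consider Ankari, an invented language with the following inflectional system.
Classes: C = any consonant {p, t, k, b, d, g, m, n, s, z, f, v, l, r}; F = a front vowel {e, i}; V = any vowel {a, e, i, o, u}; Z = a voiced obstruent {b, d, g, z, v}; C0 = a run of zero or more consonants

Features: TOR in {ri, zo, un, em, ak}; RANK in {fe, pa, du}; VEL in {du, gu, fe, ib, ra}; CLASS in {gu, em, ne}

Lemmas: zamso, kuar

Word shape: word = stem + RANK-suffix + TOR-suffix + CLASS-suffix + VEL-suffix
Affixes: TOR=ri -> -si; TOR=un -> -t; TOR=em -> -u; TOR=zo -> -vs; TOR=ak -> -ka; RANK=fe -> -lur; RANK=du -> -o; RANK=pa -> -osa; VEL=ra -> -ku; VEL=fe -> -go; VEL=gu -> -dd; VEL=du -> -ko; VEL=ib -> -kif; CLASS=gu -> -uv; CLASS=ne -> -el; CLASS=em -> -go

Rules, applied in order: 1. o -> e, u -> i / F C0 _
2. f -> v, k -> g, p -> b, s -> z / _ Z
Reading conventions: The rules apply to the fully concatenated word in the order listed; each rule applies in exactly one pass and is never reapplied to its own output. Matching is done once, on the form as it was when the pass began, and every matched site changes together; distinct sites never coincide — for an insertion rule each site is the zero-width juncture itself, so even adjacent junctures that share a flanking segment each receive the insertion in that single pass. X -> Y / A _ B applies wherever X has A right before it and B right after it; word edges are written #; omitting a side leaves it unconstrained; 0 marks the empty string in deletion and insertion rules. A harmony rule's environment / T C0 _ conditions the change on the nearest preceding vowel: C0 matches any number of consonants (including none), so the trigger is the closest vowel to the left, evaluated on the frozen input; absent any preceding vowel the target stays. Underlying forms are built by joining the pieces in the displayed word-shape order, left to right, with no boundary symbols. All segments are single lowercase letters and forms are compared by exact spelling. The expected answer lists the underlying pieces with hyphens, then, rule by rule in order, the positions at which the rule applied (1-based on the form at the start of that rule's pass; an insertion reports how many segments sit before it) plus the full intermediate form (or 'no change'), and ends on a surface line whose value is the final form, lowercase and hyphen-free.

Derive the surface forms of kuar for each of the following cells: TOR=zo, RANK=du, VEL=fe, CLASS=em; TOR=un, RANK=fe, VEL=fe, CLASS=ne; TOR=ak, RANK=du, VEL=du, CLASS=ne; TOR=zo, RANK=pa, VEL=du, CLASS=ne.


cell TOR=zo, RANK=du, VEL=fe, CLASS=em:
underlying: kuar-o-vs-go-go
1. o -> e, u -> i / F C0 _: no change
2. f -> v, k -> g, p -> b, s -> z / _ Z: fires at position(s) 7: kuarovzgogo
surface: kuarovzgogo

cell TOR=un, RANK=fe, VEL=fe, CLASS=ne:
underlying: kuar-lur-t-el-go
1. o -> e, u -> i / F C0 _: fires at position(s) 12: kuarlurtelge
2. f -> v, k -> g, p -> b, s -> z / _ Z: no change
surface: kuarlurtelge

cell TOR=ak, RANK=du, VEL=du, CLASS=ne:
underlying: kuar-o-ka-el-ko
1. o -> e, u -> i / F C0 _: fires at position(s) 11: kuarokaelke
2. f -> v, k -> g, p -> b, s -> z / _ Z: no change
surface: kuarokaelke

cell TOR=zo, RANK=pa, VEL=du, CLASS=ne:
underlying: kuar-osa-vs-el-ko
1. o -> e, u -> i / F C0 _: fires at position(s) 13: kuarosavselke
2. f -> v, k -> g, p -> b, s -> z / _ Z: no change
surface: kuarosavselke


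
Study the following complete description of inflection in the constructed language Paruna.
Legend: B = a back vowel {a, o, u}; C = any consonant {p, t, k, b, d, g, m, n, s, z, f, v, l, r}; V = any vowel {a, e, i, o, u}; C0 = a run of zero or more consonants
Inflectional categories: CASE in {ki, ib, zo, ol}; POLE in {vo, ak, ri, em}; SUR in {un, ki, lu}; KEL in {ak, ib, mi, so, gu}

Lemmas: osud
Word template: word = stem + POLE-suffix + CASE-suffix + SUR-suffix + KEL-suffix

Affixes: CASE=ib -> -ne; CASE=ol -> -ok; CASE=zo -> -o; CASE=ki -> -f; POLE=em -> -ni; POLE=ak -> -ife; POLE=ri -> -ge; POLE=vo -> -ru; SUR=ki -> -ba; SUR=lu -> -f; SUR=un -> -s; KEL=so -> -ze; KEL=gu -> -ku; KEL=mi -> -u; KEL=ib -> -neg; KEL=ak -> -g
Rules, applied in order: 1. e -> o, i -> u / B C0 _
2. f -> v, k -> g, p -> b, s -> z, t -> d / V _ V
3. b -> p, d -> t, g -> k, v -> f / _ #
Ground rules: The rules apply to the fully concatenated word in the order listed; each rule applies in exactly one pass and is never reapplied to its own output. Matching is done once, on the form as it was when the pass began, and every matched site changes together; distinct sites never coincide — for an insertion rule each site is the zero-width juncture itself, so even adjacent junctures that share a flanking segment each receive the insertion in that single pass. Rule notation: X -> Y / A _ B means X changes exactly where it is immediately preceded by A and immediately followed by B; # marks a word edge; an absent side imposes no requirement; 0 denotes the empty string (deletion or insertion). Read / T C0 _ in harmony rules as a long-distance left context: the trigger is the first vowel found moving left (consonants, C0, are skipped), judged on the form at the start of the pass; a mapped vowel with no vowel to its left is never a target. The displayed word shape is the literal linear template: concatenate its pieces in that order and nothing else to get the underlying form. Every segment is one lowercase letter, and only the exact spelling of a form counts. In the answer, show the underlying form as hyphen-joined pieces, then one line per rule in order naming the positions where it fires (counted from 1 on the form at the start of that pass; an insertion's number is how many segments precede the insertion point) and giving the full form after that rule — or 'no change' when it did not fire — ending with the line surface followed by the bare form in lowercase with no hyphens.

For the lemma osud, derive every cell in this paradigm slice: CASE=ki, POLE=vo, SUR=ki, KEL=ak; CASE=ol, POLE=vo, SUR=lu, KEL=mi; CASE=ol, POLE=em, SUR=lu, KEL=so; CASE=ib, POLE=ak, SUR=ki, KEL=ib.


cell CASE=ki, POLE=vo, SUR=ki, KEL=ak:
underlying: osud-ru-f-ba-g
1. e -> o, i -> u / B C0 _: no change
2. f -> v, k -> g, p -> b, s -> z, t -> d / V _ V: fires at position(s) 2: ozudrufbag
3. b -> p, d -> t, g -> k, v -> f / _ #: fires at position(s) 10: ozudrufbak
surface: ozudrufbak

cell CASE=ol, POLE=vo, SUR=lu, KEL=mi:
underlying: osud-ru-ok-f-u
1. e -> o, i -> u / B C0 _: no change
2. f -> v, k -> g, p -> b, s -> z, t -> d / V _ V: fires at position(s) 2: ozudruokfu
3. b -> p, d -> t, g -> k, v -> f / _ #: no change
surface: ozudruokfu

cell CASE=ol, POLE=em, SUR=lu, KEL=so:
underlying: osud-ni-ok-f-ze
1. e -> o, i -> u / B C0 _: fires at position(s) 6, 11: osudnuokfzo
2. f -> v, k -> g, p -> b, s -> z, t -> d / V _ V: fires at position(s) 2: ozudnuokfzo
3. b -> p, d -> t, g -> k, v -> f / _ #: no change
surface: ozudnuokfzo

cell CASE=ib, POLE=ak, SUR=ki, KEL=ib:
underlying: osud-ife-ne-ba-neg
1. e -> o, i -> u / B C0 _: fires at position(s) 5, 13: osudufenebanog
2. f -> v, k -> g, p -> b, s -> z, t -> d / V _ V: fires at position(s) 2, 6: ozuduvenebanog
3. b -> p, d -> t, g -> k, v -> f / _ #: fires at position(s) 14: ozuduvenebanok
surface: ozuduvenebanok


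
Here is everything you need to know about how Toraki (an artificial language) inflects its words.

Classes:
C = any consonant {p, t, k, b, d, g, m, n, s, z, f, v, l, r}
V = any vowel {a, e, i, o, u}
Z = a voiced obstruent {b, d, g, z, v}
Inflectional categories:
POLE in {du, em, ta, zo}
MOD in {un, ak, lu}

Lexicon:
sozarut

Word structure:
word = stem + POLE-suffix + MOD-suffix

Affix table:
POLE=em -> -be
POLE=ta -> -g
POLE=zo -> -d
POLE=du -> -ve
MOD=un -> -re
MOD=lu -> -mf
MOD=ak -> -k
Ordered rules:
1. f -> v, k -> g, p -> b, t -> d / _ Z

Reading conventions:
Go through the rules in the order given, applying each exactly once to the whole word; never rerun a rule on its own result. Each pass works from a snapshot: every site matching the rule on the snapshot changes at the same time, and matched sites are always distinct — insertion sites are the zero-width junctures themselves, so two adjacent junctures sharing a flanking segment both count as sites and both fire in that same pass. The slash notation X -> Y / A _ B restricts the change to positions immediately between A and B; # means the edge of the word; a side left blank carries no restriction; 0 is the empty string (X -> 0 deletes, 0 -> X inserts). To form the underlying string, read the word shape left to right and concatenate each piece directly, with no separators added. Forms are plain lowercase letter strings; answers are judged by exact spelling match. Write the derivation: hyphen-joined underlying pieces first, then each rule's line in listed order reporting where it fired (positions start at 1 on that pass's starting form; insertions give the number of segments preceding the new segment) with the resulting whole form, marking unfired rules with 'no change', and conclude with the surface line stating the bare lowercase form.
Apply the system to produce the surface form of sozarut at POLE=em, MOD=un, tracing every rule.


underlying: sozarut-be-re
1. f -> v, k -> g, p -> b, t -> d / _ Z: fires at position(s) 7: sozarudbere
surface: sozarudbere


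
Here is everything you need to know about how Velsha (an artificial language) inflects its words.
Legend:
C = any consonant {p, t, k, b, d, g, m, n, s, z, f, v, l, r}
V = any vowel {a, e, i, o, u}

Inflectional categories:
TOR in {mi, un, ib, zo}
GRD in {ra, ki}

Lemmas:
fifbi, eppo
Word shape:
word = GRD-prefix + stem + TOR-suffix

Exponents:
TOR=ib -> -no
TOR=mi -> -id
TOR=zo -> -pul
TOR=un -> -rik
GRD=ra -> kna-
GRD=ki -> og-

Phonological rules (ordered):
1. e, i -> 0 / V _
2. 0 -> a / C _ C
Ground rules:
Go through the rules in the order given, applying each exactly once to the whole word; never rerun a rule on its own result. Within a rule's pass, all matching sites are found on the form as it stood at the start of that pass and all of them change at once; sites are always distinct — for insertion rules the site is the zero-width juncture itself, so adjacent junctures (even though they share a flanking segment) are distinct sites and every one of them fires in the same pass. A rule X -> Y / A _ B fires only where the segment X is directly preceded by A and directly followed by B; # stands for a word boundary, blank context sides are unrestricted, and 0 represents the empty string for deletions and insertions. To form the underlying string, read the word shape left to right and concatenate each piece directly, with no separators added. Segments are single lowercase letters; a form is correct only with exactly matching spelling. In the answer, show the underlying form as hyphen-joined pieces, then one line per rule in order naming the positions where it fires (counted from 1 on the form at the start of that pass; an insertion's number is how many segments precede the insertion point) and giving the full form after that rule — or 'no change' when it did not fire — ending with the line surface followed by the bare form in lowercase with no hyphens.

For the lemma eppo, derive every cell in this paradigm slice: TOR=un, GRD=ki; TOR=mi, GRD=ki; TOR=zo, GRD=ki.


cell TOR=un, GRD=ki:
underlying: og-eppo-rik
1. e, i -> 0 / V _: no change
2. 0 -> a / C _ C: inserts after position(s) 4: ogepaporik
surface: ogepaporik

cell TOR=mi, GRD=ki:
underlying: og-eppo-id
1. e, i -> 0 / V _: fires at position(s) 7: ogeppod
2. 0 -> a / C _ C: inserts after position(s) 4: ogepapod
surface: ogepapod

cell TOR=zo, GRD=ki:
underlying: og-eppo-pul
1. e, i -> 0 / V _: no change
2. 0 -> a / C _ C: inserts after position(s) 4: ogepapopul
surface: ogepapopul


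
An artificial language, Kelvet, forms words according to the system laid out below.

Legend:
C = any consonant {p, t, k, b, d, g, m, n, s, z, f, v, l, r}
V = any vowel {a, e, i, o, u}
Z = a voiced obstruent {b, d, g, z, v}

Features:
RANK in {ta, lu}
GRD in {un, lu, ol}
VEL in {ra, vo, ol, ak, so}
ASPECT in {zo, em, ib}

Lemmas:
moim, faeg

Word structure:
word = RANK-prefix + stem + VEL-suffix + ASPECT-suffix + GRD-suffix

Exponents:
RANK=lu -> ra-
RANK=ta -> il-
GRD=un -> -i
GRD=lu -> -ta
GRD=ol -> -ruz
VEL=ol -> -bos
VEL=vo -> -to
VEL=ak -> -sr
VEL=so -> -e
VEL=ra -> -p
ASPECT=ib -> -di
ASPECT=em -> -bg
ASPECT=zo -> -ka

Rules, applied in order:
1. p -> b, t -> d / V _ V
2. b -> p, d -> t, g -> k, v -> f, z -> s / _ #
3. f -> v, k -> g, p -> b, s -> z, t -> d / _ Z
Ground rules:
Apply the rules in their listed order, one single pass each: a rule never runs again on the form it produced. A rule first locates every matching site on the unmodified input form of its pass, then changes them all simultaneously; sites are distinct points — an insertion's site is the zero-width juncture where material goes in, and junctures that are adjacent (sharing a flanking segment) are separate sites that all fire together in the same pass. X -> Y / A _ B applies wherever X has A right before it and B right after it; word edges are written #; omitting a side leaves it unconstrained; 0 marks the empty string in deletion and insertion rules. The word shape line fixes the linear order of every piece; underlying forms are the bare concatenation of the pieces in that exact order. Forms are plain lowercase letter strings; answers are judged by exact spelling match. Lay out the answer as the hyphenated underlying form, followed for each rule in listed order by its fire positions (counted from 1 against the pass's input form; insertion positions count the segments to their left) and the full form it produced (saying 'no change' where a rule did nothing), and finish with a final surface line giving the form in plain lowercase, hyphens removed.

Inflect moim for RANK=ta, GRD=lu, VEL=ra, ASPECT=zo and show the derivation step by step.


underlying: il-moim-p-ka-ta
1. p -> b, t -> d / V _ V: fires at position(s) 10: ilmoimpkada
2. b -> p, d -> t, g -> k, v -> f, z -> s / _ #: no change
3. f -> v, k -> g, p -> b, s -> z, t -> d / _ Z: no change
surface: ilmoimpkada


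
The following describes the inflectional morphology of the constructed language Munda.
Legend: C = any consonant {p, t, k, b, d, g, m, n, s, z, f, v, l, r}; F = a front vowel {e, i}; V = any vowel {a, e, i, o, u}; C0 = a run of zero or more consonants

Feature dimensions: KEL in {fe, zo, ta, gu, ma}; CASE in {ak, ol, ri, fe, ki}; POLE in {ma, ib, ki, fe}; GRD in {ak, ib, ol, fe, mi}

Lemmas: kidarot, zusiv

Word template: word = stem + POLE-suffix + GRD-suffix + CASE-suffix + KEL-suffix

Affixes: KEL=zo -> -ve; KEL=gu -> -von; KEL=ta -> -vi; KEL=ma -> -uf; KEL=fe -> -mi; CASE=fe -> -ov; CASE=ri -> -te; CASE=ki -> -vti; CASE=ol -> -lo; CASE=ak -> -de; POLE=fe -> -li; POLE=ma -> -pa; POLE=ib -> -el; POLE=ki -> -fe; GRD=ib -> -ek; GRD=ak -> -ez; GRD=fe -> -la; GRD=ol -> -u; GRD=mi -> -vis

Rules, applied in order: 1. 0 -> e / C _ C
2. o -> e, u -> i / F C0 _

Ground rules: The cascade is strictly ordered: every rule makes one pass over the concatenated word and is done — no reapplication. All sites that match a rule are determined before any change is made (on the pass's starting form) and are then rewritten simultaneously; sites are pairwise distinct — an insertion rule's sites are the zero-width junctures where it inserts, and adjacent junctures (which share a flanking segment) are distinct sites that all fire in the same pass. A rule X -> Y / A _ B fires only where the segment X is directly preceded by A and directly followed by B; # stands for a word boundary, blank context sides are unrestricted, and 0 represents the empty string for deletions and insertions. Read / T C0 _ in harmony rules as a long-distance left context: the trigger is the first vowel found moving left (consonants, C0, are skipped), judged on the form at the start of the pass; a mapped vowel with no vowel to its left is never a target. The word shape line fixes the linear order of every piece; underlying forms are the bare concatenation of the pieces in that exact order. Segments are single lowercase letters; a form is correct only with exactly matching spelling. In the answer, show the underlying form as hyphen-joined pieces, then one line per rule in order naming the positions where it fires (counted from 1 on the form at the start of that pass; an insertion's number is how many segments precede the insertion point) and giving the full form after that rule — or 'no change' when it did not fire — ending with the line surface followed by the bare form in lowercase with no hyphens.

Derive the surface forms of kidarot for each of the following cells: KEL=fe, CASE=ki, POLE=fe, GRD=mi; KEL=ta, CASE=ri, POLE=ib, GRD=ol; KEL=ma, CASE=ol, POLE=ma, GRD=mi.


cell KEL=fe, CASE=ki, POLE=fe, GRD=mi:
underlying: kidarot-li-vis-vti-mi
1. 0 -> e / C _ C: inserts after position(s) 7, 12, 13: kidarotelivisevetimi
2. o -> e, u -> i / F C0 _: no change
surface: kidarotelivisevetimi

cell KEL=ta, CASE=ri, POLE=ib, GRD=ol:
underlying: kidarot-el-u-te-vi
1. 0 -> e / C _ C: no change
2. o -> e, u -> i / F C0 _: fires at position(s) 10: kidarotelitevi
surface: kidarotelitevi

cell KEL=ma, CASE=ol, POLE=ma, GRD=mi:
underlying: kidarot-pa-vis-lo-uf
1. 0 -> e / C _ C: inserts after position(s) 7, 12: kidarotepaviselouf
2. o -> e, u -> i / F C0 _: fires at position(s) 16: kidarotepaviseleuf
surface: kidarotepaviseleuf


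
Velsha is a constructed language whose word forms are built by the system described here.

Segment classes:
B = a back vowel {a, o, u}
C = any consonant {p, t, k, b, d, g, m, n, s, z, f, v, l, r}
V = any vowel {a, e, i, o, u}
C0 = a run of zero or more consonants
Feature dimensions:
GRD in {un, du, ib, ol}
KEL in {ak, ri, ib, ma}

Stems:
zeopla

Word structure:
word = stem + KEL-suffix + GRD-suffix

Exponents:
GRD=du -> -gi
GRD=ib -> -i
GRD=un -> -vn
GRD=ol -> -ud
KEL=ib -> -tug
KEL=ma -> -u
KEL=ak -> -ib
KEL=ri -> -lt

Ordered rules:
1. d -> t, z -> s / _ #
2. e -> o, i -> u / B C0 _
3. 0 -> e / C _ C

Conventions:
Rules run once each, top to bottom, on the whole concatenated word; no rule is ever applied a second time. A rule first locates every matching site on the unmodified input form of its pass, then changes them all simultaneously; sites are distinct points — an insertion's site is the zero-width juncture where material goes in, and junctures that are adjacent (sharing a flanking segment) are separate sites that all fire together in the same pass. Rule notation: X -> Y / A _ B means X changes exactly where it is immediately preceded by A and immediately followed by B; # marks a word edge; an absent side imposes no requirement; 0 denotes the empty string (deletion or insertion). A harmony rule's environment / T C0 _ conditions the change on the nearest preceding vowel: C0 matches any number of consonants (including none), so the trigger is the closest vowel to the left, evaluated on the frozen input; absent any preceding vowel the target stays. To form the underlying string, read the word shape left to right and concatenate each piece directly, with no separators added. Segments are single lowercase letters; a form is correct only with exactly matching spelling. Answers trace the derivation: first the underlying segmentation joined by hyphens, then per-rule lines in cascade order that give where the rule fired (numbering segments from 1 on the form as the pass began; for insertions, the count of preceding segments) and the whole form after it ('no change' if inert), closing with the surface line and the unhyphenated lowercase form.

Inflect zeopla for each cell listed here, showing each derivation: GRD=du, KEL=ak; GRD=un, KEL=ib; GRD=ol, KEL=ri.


cell GRD=du, KEL=ak:
underlying: zeopla-ib-gi
1. d -> t, z -> s / _ #: no change
2. e -> o, i -> u / B C0 _: fires at position(s) 7: zeoplaubgi
3. 0 -> e / C _ C: inserts after position(s) 4, 8: zeopelaubegi
surface: zeopelaubegi

cell GRD=un, KEL=ib:
underlying: zeopla-tug-vn
1. d -> t, z -> s / _ #: no change
2. e -> o, i -> u / B C0 _: no change
3. 0 -> e / C _ C: inserts after position(s) 4, 9, 10: zeopelatugeven
surface: zeopelatugeven

cell GRD=ol, KEL=ri:
underlying: zeopla-lt-ud
1. d -> t, z -> s / _ #: fires at position(s) 10: zeoplaltut
2. e -> o, i -> u / B C0 _: no change
3. 0 -> e / C _ C: inserts after position(s) 4, 7: zeopelaletut
surface: zeopelaletut
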